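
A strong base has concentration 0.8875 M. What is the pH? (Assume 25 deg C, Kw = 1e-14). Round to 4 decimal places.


A strong base dissociates completely, so [OH-] equals the given concentration.
pOH = -log10([OH-]) = -log10(0.8875) = 0.051832
pH = 14 - pOH = 14 - 0.051832
pH = 13.948168, rounded to 4 dp:

13.9482


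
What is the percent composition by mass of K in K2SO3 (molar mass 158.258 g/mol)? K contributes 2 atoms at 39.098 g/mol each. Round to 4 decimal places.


pct = 100 * (n_elem * M_elem) / M_total
mass_contribution = 2 * 39.098 = 78.196 g/mol
pct = 100 * 78.196 / 158.258
pct = 49.41045634 %, rounded to 4 dp:

49.4105 %


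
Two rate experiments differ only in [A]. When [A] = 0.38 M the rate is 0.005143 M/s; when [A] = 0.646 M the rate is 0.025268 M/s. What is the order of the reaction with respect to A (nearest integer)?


Rate is proportional to [A]^n, so rate2/rate1 = ([A]2/[A]1)^n. Take logs to solve for n.
rate2/rate1 = 0.025268 / 0.005143 = 4.9131
[A]2/[A]1 = 0.646 / 0.38 = 1.7
n = ln(4.9131) / ln(1.7) = 3.0
Nearest integer order:

3


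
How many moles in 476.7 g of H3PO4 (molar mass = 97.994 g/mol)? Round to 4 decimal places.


n = mass / M
n = 476.7 / 97.994
n = 4.86458355 mol, rounded to 4 dp:

4.8646 mol


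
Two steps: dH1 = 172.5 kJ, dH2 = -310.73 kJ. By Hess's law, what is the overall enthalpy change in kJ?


Hess's law: enthalpy is a state function, so add the step enthalpies.
dH_total = dH1 + dH2 = 172.5 + (-310.73)
dH_total = -138.23 kJ:

-138.23 kJ


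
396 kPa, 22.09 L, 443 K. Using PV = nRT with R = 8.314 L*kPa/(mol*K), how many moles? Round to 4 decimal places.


PV = nRT, solve for n = PV / (RT).
PV = 396 * 22.09 = 8747.64
RT = 8.314 * 443 = 3683.102
n = 8747.64 / 3683.102
n = 2.37507405 mol, rounded to 4 dp:

2.3751 mol


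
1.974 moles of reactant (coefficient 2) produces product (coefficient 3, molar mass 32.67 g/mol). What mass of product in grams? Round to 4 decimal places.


Use the coefficient ratio to convert reactant moles to product moles, then multiply by the product's molar mass.
moles_P = moles_R * (coeff_P / coeff_R) = 1.974 * (3/2) = 2.961
mass_P = moles_P * M_P = 2.961 * 32.67
mass_P = 96.73587 g, rounded to 4 dp:

96.7359 g


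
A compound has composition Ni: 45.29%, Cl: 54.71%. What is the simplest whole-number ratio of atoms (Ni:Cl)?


Assume 100 g of compound, divide each mass% by atomic mass to get moles, then normalize by the smallest to get a raw atom ratio.
Moles per 100 g: Ni: 45.29/58.693 = 0.7716, Cl: 54.71/35.453 = 1.5432
Raw ratio (divide by min = 0.7716): Ni: 1.0, Cl: 2.0
Multiply by 1 to clear fractions: Ni: 1.0 ~= 1, Cl: 2.0 ~= 2
Reduce by GCD to get the simplest whole-number ratio:

1:2


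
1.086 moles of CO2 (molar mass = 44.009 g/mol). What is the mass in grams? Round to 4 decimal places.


mass = n * M
mass = 1.086 * 44.009
mass = 47.793774 g, rounded to 4 dp:

47.7938 g


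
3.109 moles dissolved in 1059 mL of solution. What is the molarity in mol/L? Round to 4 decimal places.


Convert volume to liters: V_L = V_mL / 1000.
V_L = 1059 / 1000 = 1.059 L
M = n / V_L = 3.109 / 1.059
M = 2.93578848 mol/L, rounded to 4 dp:

2.9358 mol/L


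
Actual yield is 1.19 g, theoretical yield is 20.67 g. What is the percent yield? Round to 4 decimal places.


% yield = 100 * actual / theoretical
% yield = 100 * 1.19 / 20.67
% yield = 5.75713595 %, rounded to 4 dp:

5.7571 %


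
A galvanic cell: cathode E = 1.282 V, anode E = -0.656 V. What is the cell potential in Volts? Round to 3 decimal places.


Standard cell potential: E_cell = E_cathode - E_anode.
E_cell = 1.282 - (-0.656)
E_cell = 1.938 V, rounded to 3 dp:

1.938 V


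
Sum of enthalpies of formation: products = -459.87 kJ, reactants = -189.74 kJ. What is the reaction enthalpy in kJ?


dH_rxn = sum(dH_f products) - sum(dH_f reactants)
dH_rxn = -459.87 - (-189.74)
dH_rxn = -270.13 kJ:

-270.13 kJ


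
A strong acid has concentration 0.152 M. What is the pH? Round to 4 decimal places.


A strong acid dissociates completely, so [H+] equals the given concentration.
pH = -log10([H+]) = -log10(0.152)
pH = 0.81815641, rounded to 4 dp:

0.8182


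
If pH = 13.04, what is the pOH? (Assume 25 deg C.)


At 25 deg C, pH + pOH = 14.
pOH = 14 - pH = 14 - 13.04
pOH = 0.96:

0.96


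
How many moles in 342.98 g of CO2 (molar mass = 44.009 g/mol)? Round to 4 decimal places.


n = mass / M
n = 342.98 / 44.009
n = 7.79340589 mol, rounded to 4 dp:

7.7934 mol


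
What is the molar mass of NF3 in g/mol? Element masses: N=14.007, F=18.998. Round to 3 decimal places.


M = sum(count * atomic_mass) over atoms.
M = 1*14.007 + 3*18.998
M = 14.007 + 56.994
M = 71.001 g/mol, rounded to 3 dp:

71.001 g/mol


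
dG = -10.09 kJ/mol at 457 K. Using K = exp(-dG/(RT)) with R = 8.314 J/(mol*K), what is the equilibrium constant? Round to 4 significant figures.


dG is in kJ/mol; multiply by 1000 to match R in J/(mol*K).
RT = 8.314 * 457 = 3799.498 J/mol
exponent = -dG*1000 / (RT) = -(-10.09*1000) / 3799.498 = 2.65561398
K = exp(2.65561398)
K = 14.233723, rounded to 4 significant figures:

14.23


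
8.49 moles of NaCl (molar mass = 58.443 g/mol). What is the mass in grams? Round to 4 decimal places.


mass = n * M
mass = 8.49 * 58.443
mass = 496.18107 g, rounded to 4 dp:

496.1811 g


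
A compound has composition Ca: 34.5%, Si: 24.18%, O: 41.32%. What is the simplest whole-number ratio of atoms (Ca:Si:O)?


Assume 100 g of compound, divide each mass% by atomic mass to get moles, then normalize by the smallest to get a raw atom ratio.
Moles per 100 g: Ca: 34.5/40.078 = 0.8608, Si: 24.18/28.086 = 0.8609, O: 41.32/15.999 = 2.5827
Raw ratio (divide by min = 0.8608): Ca: 1.0, Si: 1.0, O: 3.0
Multiply by 1 to clear fractions: Ca: 1.0 ~= 1, Si: 1.0 ~= 1, O: 3.0 ~= 3
Reduce by GCD to get the simplest whole-number ratio:

1:1:3


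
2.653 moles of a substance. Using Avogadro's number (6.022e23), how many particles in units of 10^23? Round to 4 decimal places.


N = n * NA, then divide by 1e23 for the requested units.
N / 1e23 = n * 6.022
N / 1e23 = 2.653 * 6.022
N / 1e23 = 15.976366, rounded to 4 dp:

15.9764


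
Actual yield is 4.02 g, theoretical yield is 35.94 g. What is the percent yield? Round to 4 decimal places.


% yield = 100 * actual / theoretical
% yield = 100 * 4.02 / 35.94
% yield = 11.18530885 %, rounded to 4 dp:

11.1853 %


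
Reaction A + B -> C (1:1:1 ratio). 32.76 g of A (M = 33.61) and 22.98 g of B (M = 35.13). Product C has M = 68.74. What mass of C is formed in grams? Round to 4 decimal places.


Find moles of each reactant; the smaller value is the limiting reagent in a 1:1:1 reaction, so moles_C equals moles of the limiter.
n_A = mass_A / M_A = 32.76 / 33.61 = 0.97471 mol
n_B = mass_B / M_B = 22.98 / 35.13 = 0.654142 mol
Limiting reagent: B (smaller), n_limiting = 0.654142 mol
mass_C = n_limiting * M_C = 0.654142 * 68.74
mass_C = 44.96572108 g, rounded to 4 dp:

44.9657 g


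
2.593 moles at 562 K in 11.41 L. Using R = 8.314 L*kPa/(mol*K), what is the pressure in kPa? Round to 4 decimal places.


PV = nRT, solve for P = nRT / V.
nRT = 2.593 * 8.314 * 562 = 12115.7095
P = 12115.7095 / 11.41
P = 1061.85008764 kPa, rounded to 4 dp:

1061.8501 kPa


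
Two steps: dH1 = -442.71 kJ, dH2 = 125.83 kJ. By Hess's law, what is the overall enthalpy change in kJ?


Hess's law: enthalpy is a state function, so add the step enthalpies.
dH_total = dH1 + dH2 = -442.71 + (125.83)
dH_total = -316.88 kJ:

-316.88 kJ


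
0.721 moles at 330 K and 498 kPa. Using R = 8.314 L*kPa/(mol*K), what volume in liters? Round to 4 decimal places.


PV = nRT, solve for V = nRT / P.
nRT = 0.721 * 8.314 * 330 = 1978.15
V = 1978.15 / 498
V = 3.97218876 L, rounded to 4 dp:

3.9722 L


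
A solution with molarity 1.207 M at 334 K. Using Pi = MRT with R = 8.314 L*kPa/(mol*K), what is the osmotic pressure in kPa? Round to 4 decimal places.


Osmotic pressure (van't Hoff): Pi = M*R*T.
RT = 8.314 * 334 = 2776.876
Pi = 1.207 * 2776.876
Pi = 3351.689332 kPa, rounded to 4 dp:

3351.6893 kPa


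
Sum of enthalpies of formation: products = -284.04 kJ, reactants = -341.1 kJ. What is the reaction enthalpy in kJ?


dH_rxn = sum(dH_f products) - sum(dH_f reactants)
dH_rxn = -284.04 - (-341.1)
dH_rxn = 57.06 kJ:

57.06 kJ


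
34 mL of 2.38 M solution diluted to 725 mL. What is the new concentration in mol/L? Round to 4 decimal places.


Dilution: M1*V1 = M2*V2, solve for M2.
M2 = M1*V1 / V2
M2 = 2.38 * 34 / 725
M2 = 80.92 / 725
M2 = 0.11161379 mol/L, rounded to 4 dp:

0.1116 mol/L


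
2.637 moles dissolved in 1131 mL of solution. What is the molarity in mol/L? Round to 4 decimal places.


Convert volume to liters: V_L = V_mL / 1000.
V_L = 1131 / 1000 = 1.131 L
M = n / V_L = 2.637 / 1.131
M = 2.33156499 mol/L, rounded to 4 dp:

2.3316 mol/L


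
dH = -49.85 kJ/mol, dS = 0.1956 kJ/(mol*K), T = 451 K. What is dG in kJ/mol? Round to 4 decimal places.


Gibbs: dG = dH - T*dS (consistent units, dS already in kJ/(mol*K)).
T*dS = 451 * 0.1956 = 88.2156
dG = -49.85 - (88.2156)
dG = -138.0656 kJ/mol, rounded to 4 dp:

-138.0656 kJ/mol


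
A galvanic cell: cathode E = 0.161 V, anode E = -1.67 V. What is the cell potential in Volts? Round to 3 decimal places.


Standard cell potential: E_cell = E_cathode - E_anode.
E_cell = 0.161 - (-1.67)
E_cell = 1.831 V, rounded to 3 dp:

1.831 V


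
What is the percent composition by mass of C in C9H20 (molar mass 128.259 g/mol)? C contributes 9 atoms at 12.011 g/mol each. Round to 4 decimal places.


pct = 100 * (n_elem * M_elem) / M_total
mass_contribution = 9 * 12.011 = 108.099 g/mol
pct = 100 * 108.099 / 128.259
pct = 84.28180479 %, rounded to 4 dp:

84.2818 %


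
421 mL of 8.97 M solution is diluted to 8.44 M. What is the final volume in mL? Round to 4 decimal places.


Dilution: M1*V1 = M2*V2, solve for V2.
V2 = M1*V1 / M2
V2 = 8.97 * 421 / 8.44
V2 = 3776.37 / 8.44
V2 = 447.43720379 mL, rounded to 4 dp:

447.4372 mL


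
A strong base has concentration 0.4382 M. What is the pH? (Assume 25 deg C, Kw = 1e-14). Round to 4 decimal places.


A strong base dissociates completely, so [OH-] equals the given concentration.
pOH = -log10([OH-]) = -log10(0.4382) = 0.358328
pH = 14 - pOH = 14 - 0.358328
pH = 13.641672, rounded to 4 dp:

13.6417


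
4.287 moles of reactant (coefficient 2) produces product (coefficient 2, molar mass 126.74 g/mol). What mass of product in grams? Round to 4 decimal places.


Use the coefficient ratio to convert reactant moles to product moles, then multiply by the product's molar mass.
moles_P = moles_R * (coeff_P / coeff_R) = 4.287 * (2/2) = 4.287
mass_P = moles_P * M_P = 4.287 * 126.74
mass_P = 543.33438 g, rounded to 4 dp:

543.3344 g


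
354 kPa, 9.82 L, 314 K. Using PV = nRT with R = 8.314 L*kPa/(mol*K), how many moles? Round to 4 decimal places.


PV = nRT, solve for n = PV / (RT).
PV = 354 * 9.82 = 3476.28
RT = 8.314 * 314 = 2610.596
n = 3476.28 / 2610.596
n = 1.33160397 mol, rounded to 4 dp:

1.3316 mol


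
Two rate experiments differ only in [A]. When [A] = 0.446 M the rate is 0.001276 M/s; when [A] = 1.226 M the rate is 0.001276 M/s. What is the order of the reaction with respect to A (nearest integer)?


Rate is proportional to [A]^n, so rate2/rate1 = ([A]2/[A]1)^n. Take logs to solve for n.
rate2/rate1 = 0.001276 / 0.001276 = 1.0
[A]2/[A]1 = 1.226 / 0.446 = 2.7489
n = ln(1.0) / ln(2.7489) = 0.0
Nearest integer order:

0


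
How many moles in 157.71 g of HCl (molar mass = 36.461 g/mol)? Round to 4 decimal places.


n = mass / M
n = 157.71 / 36.461
n = 4.32544362 mol, rounded to 4 dp:

4.3254 mol


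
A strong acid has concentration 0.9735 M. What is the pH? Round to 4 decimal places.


A strong acid dissociates completely, so [H+] equals the given concentration.
pH = -log10([H+]) = -log10(0.9735)
pH = 0.01166404, rounded to 4 dp:

0.0117


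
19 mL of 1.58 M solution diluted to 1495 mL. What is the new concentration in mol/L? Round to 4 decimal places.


Dilution: M1*V1 = M2*V2, solve for M2.
M2 = M1*V1 / V2
M2 = 1.58 * 19 / 1495
M2 = 30.02 / 1495
M2 = 0.02008027 mol/L, rounded to 4 dp:

0.0201 mol/L


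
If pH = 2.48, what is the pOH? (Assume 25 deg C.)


At 25 deg C, pH + pOH = 14.
pOH = 14 - pH = 14 - 2.48
pOH = 11.52:

11.52


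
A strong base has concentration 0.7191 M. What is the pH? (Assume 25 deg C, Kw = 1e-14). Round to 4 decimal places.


A strong base dissociates completely, so [OH-] equals the given concentration.
pOH = -log10([OH-]) = -log10(0.7191) = 0.143211
pH = 14 - pOH = 14 - 0.143211
pH = 13.856789, rounded to 4 dp:

13.8568


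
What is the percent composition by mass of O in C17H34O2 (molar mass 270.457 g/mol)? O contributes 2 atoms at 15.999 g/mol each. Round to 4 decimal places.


pct = 100 * (n_elem * M_elem) / M_total
mass_contribution = 2 * 15.999 = 31.998 g/mol
pct = 100 * 31.998 / 270.457
pct = 11.8310859 %, rounded to 4 dp:

11.8311 %


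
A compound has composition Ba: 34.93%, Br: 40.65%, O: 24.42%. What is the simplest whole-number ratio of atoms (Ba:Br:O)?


Assume 100 g of compound, divide each mass% by atomic mass to get moles, then normalize by the smallest to get a raw atom ratio.
Moles per 100 g: Ba: 34.93/137.327 = 0.2544, Br: 40.65/79.904 = 0.5087, O: 24.42/15.999 = 1.5263
Raw ratio (divide by min = 0.2544): Ba: 1.0, Br: 2.0, O: 6.001
Multiply by 1 to clear fractions: Ba: 1.0 ~= 1, Br: 2.0 ~= 2, O: 6.001 ~= 6
Reduce by GCD to get the simplest whole-number ratio:

1:2:6


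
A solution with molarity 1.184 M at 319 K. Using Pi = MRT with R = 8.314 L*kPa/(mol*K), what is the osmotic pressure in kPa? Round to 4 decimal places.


Osmotic pressure (van't Hoff): Pi = M*R*T.
RT = 8.314 * 319 = 2652.166
Pi = 1.184 * 2652.166
Pi = 3140.164544 kPa, rounded to 4 dp:

3140.1645 kPa


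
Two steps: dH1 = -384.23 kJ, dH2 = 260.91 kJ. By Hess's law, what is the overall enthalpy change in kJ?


Hess's law: enthalpy is a state function, so add the step enthalpies.
dH_total = dH1 + dH2 = -384.23 + (260.91)
dH_total = -123.32 kJ:

-123.32 kJ


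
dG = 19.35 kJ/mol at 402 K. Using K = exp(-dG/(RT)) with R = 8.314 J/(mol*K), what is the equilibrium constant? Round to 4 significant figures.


dG is in kJ/mol; multiply by 1000 to match R in J/(mol*K).
RT = 8.314 * 402 = 3342.228 J/mol
exponent = -dG*1000 / (RT) = -(19.35*1000) / 3342.228 = -5.78955116
K = exp(-5.78955116)
K = 0.003059355, rounded to 4 significant figures:

0.003059


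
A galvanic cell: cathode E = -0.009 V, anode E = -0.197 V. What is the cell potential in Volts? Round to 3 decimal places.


Standard cell potential: E_cell = E_cathode - E_anode.
E_cell = -0.009 - (-0.197)
E_cell = 0.188 V, rounded to 3 dp:

0.188 V


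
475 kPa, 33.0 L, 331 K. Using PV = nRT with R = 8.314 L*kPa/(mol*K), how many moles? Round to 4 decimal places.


PV = nRT, solve for n = PV / (RT).
PV = 475 * 33.0 = 15675.0
RT = 8.314 * 331 = 2751.934
n = 15675.0 / 2751.934
n = 5.69599416 mol, rounded to 4 dp:

5.6960 mol


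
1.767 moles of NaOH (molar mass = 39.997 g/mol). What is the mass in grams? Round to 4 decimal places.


mass = n * M
mass = 1.767 * 39.997
mass = 70.674699 g, rounded to 4 dp:

70.6747 g


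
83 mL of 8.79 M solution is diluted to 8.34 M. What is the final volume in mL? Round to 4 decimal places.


Dilution: M1*V1 = M2*V2, solve for V2.
V2 = M1*V1 / M2
V2 = 8.79 * 83 / 8.34
V2 = 729.57 / 8.34
V2 = 87.47841727 mL, rounded to 4 dp:

87.4784 mL


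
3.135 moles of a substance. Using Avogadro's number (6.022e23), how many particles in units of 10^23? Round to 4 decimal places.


N = n * NA, then divide by 1e23 for the requested units.
N / 1e23 = n * 6.022
N / 1e23 = 3.135 * 6.022
N / 1e23 = 18.87897, rounded to 4 dp:

18.8790


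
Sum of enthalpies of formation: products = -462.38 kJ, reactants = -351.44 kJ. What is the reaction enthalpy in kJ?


dH_rxn = sum(dH_f products) - sum(dH_f reactants)
dH_rxn = -462.38 - (-351.44)
dH_rxn = -110.94 kJ:

-110.94 kJ


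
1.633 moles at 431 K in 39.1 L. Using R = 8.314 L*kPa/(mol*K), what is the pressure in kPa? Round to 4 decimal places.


PV = nRT, solve for P = nRT / V.
nRT = 1.633 * 8.314 * 431 = 5851.5844
P = 5851.5844 / 39.1
P = 149.65689003 kPa, rounded to 4 dp:

149.6569 kPa


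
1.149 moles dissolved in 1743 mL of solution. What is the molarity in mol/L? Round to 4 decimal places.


Convert volume to liters: V_L = V_mL / 1000.
V_L = 1743 / 1000 = 1.743 L
M = n / V_L = 1.149 / 1.743
M = 0.65920826 mol/L, rounded to 4 dp:

0.6592 mol/L


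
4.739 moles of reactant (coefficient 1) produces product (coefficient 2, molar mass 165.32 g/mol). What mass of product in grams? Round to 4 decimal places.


Use the coefficient ratio to convert reactant moles to product moles, then multiply by the product's molar mass.
moles_P = moles_R * (coeff_P / coeff_R) = 4.739 * (2/1) = 9.478
mass_P = moles_P * M_P = 9.478 * 165.32
mass_P = 1566.90296 g, rounded to 4 dp:

1566.9030 g


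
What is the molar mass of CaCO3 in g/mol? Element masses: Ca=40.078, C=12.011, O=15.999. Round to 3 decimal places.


M = sum(count * atomic_mass) over atoms.
M = 1*40.078 + 1*12.011 + 3*15.999
M = 40.078 + 12.011 + 47.997
M = 100.086 g/mol, rounded to 3 dp:

100.086 g/mol


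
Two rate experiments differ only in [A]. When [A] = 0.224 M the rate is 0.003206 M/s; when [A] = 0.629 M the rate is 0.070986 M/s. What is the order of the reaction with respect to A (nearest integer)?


Rate is proportional to [A]^n, so rate2/rate1 = ([A]2/[A]1)^n. Take logs to solve for n.
rate2/rate1 = 0.070986 / 0.003206 = 22.1416
[A]2/[A]1 = 0.629 / 0.224 = 2.808
n = ln(22.1416) / ln(2.808) = 3.0
Nearest integer order:

3


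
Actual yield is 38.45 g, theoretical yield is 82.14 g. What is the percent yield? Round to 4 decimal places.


% yield = 100 * actual / theoretical
% yield = 100 * 38.45 / 82.14
% yield = 46.81032384 %, rounded to 4 dp:

46.8103 %


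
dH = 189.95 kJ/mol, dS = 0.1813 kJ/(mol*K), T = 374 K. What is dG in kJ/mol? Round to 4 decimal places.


Gibbs: dG = dH - T*dS (consistent units, dS already in kJ/(mol*K)).
T*dS = 374 * 0.1813 = 67.8062
dG = 189.95 - (67.8062)
dG = 122.1438 kJ/mol, rounded to 4 dp:

122.1438 kJ/mol


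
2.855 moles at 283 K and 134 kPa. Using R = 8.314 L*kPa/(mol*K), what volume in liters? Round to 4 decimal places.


PV = nRT, solve for V = nRT / P.
nRT = 2.855 * 8.314 * 283 = 6717.421
V = 6717.421 / 134
V = 50.13000746 L, rounded to 4 dp:

50.1300 L


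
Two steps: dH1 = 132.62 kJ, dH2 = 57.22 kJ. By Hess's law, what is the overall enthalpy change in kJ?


Hess's law: enthalpy is a state function, so add the step enthalpies.
dH_total = dH1 + dH2 = 132.62 + (57.22)
dH_total = 189.84 kJ:

189.84 kJ


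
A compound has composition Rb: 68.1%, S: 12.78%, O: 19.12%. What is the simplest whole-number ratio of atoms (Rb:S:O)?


Assume 100 g of compound, divide each mass% by atomic mass to get moles, then normalize by the smallest to get a raw atom ratio.
Moles per 100 g: Rb: 68.1/85.468 = 0.7968, S: 12.78/32.065 = 0.3986, O: 19.12/15.999 = 1.1951
Raw ratio (divide by min = 0.3986): Rb: 1.999, S: 1.0, O: 2.998
Multiply by 1 to clear fractions: Rb: 1.999 ~= 2, S: 1.0 ~= 1, O: 2.998 ~= 3
Reduce by GCD to get the simplest whole-number ratio:

2:1:3


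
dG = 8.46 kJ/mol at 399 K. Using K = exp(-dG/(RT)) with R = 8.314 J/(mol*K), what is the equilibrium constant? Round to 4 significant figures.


dG is in kJ/mol; multiply by 1000 to match R in J/(mol*K).
RT = 8.314 * 399 = 3317.286 J/mol
exponent = -dG*1000 / (RT) = -(8.46*1000) / 3317.286 = -2.55027755
K = exp(-2.55027755)
K = 0.078059997, rounded to 4 significant figures:

0.07806


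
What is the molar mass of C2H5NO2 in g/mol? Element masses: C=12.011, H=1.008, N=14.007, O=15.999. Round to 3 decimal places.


M = sum(count * atomic_mass) over atoms.
M = 2*12.011 + 5*1.008 + 1*14.007 + 2*15.999
M = 24.022 + 5.04 + 14.007 + 31.998
M = 75.067 g/mol, rounded to 3 dp:

75.067 g/mol


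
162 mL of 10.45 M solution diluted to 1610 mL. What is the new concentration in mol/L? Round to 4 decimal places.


Dilution: M1*V1 = M2*V2, solve for M2.
M2 = M1*V1 / V2
M2 = 10.45 * 162 / 1610
M2 = 1692.9 / 1610
M2 = 1.05149068 mol/L, rounded to 4 dp:

1.0515 mol/L


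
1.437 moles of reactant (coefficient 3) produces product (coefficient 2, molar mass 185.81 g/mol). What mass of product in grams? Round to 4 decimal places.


Use the coefficient ratio to convert reactant moles to product moles, then multiply by the product's molar mass.
moles_P = moles_R * (coeff_P / coeff_R) = 1.437 * (2/3) = 0.958
mass_P = moles_P * M_P = 0.958 * 185.81
mass_P = 178.00598 g, rounded to 4 dp:

178.0060 g


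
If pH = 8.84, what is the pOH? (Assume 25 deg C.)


At 25 deg C, pH + pOH = 14.
pOH = 14 - pH = 14 - 8.84
pOH = 5.16:

5.16


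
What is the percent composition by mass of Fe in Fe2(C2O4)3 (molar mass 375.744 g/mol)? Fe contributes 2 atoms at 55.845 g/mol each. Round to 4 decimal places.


pct = 100 * (n_elem * M_elem) / M_total
mass_contribution = 2 * 55.845 = 111.69 g/mol
pct = 100 * 111.69 / 375.744
pct = 29.72502555 %, rounded to 4 dp:

29.7250 %


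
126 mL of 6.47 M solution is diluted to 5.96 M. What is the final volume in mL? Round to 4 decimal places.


Dilution: M1*V1 = M2*V2, solve for V2.
V2 = M1*V1 / M2
V2 = 6.47 * 126 / 5.96
V2 = 815.22 / 5.96
V2 = 136.78187919 mL, rounded to 4 dp:

136.7819 mL


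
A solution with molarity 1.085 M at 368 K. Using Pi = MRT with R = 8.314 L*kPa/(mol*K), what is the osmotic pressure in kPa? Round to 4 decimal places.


Osmotic pressure (van't Hoff): Pi = M*R*T.
RT = 8.314 * 368 = 3059.552
Pi = 1.085 * 3059.552
Pi = 3319.61392 kPa, rounded to 4 dp:

3319.6139 kPa


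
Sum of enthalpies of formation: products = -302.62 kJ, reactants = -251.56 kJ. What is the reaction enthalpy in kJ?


dH_rxn = sum(dH_f products) - sum(dH_f reactants)
dH_rxn = -302.62 - (-251.56)
dH_rxn = -51.06 kJ:

-51.06 kJ


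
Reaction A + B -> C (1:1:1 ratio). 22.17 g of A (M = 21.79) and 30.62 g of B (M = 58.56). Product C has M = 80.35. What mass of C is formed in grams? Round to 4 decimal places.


Find moles of each reactant; the smaller value is the limiting reagent in a 1:1:1 reaction, so moles_C equals moles of the limiter.
n_A = mass_A / M_A = 22.17 / 21.79 = 1.017439 mol
n_B = mass_B / M_B = 30.62 / 58.56 = 0.522883 mol
Limiting reagent: B (smaller), n_limiting = 0.522883 mol
mass_C = n_limiting * M_C = 0.522883 * 80.35
mass_C = 42.01364905 g, rounded to 4 dp:

42.0136 g


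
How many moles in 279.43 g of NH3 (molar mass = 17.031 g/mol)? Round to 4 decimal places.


n = mass / M
n = 279.43 / 17.031
n = 16.40713992 mol, rounded to 4 dp:

16.4071 mol


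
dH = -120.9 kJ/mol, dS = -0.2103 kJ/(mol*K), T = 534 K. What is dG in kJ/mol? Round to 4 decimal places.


Gibbs: dG = dH - T*dS (consistent units, dS already in kJ/(mol*K)).
T*dS = 534 * -0.2103 = -112.3002
dG = -120.9 - (-112.3002)
dG = -8.5998 kJ/mol, rounded to 4 dp:

-8.5998 kJ/mol


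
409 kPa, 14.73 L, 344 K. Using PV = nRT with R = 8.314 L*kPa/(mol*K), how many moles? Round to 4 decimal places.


PV = nRT, solve for n = PV / (RT).
PV = 409 * 14.73 = 6024.57
RT = 8.314 * 344 = 2860.016
n = 6024.57 / 2860.016
n = 2.10648122 mol, rounded to 4 dp:

2.1065 mol


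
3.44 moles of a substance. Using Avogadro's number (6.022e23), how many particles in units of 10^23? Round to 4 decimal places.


N = n * NA, then divide by 1e23 for the requested units.
N / 1e23 = n * 6.022
N / 1e23 = 3.44 * 6.022
N / 1e23 = 20.71568, rounded to 4 dp:

20.7157


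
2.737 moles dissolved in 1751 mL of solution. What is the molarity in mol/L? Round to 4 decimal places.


Convert volume to liters: V_L = V_mL / 1000.
V_L = 1751 / 1000 = 1.751 L
M = n / V_L = 2.737 / 1.751
M = 1.5631068 mol/L, rounded to 4 dp:

1.5631 mol/L


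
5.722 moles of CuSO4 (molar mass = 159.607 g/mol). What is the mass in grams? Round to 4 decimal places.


mass = n * M
mass = 5.722 * 159.607
mass = 913.271254 g, rounded to 4 dp:

913.2713 g


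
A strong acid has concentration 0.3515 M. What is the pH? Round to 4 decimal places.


A strong acid dissociates completely, so [H+] equals the given concentration.
pH = -log10([H+]) = -log10(0.3515)
pH = 0.45407467, rounded to 4 dp:

0.4541


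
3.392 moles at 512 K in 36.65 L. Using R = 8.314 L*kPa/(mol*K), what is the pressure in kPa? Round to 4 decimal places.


PV = nRT, solve for P = nRT / V.
nRT = 3.392 * 8.314 * 512 = 14438.9571
P = 14438.9571 / 36.65
P = 393.96881583 kPa, rounded to 4 dp:

393.9688 kPa


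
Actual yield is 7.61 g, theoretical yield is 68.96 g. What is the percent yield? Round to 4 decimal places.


% yield = 100 * actual / theoretical
% yield = 100 * 7.61 / 68.96
% yield = 11.03538283 %, rounded to 4 dp:

11.0354 %


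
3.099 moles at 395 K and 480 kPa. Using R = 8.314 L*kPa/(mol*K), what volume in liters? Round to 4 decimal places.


PV = nRT, solve for V = nRT / P.
nRT = 3.099 * 8.314 * 395 = 10177.209
V = 10177.209 / 480
V = 21.20251875 L, rounded to 4 dp:

21.2025 L


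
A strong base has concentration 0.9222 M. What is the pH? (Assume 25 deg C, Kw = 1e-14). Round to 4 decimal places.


A strong base dissociates completely, so [OH-] equals the given concentration.
pOH = -log10([OH-]) = -log10(0.9222) = 0.035175
pH = 14 - pOH = 14 - 0.035175
pH = 13.964825, rounded to 4 dp:

13.9648


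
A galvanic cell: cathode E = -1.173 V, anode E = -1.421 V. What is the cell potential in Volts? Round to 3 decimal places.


Standard cell potential: E_cell = E_cathode - E_anode.
E_cell = -1.173 - (-1.421)
E_cell = 0.248 V, rounded to 3 dp:

0.248 V


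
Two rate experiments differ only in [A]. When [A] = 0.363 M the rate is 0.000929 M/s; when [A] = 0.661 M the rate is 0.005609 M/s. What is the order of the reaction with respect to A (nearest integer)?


Rate is proportional to [A]^n, so rate2/rate1 = ([A]2/[A]1)^n. Take logs to solve for n.
rate2/rate1 = 0.005609 / 0.000929 = 6.0377
[A]2/[A]1 = 0.661 / 0.363 = 1.8209
n = ln(6.0377) / ln(1.8209) = 3.0
Nearest integer order:

3


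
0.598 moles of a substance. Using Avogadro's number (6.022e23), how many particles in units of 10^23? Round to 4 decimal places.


N = n * NA, then divide by 1e23 for the requested units.
N / 1e23 = n * 6.022
N / 1e23 = 0.598 * 6.022
N / 1e23 = 3.601156, rounded to 4 dp:

3.6012


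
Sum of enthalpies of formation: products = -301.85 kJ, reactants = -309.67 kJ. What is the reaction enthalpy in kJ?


dH_rxn = sum(dH_f products) - sum(dH_f reactants)
dH_rxn = -301.85 - (-309.67)
dH_rxn = 7.82 kJ:

7.82 kJ


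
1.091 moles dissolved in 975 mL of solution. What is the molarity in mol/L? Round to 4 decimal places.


Convert volume to liters: V_L = V_mL / 1000.
V_L = 975 / 1000 = 0.975 L
M = n / V_L = 1.091 / 0.975
M = 1.11897436 mol/L, rounded to 4 dp:

1.1190 mol/L


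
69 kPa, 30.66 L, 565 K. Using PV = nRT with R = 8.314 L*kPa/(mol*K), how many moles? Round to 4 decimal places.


PV = nRT, solve for n = PV / (RT).
PV = 69 * 30.66 = 2115.54
RT = 8.314 * 565 = 4697.41
n = 2115.54 / 4697.41
n = 0.45036307 mol, rounded to 4 dp:

0.4504 mol


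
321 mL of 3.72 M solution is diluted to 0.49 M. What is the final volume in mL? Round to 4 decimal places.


Dilution: M1*V1 = M2*V2, solve for V2.
V2 = M1*V1 / M2
V2 = 3.72 * 321 / 0.49
V2 = 1194.12 / 0.49
V2 = 2436.97959184 mL, rounded to 4 dp:

2436.9796 mL


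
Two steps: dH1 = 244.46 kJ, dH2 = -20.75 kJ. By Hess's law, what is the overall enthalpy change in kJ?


Hess's law: enthalpy is a state function, so add the step enthalpies.
dH_total = dH1 + dH2 = 244.46 + (-20.75)
dH_total = 223.71 kJ:

223.71 kJ


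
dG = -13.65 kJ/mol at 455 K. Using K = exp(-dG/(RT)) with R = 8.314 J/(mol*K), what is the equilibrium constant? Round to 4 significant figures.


dG is in kJ/mol; multiply by 1000 to match R in J/(mol*K).
RT = 8.314 * 455 = 3782.87 J/mol
exponent = -dG*1000 / (RT) = -(-13.65*1000) / 3782.87 = 3.60837142
K = exp(3.60837142)
K = 36.9059, rounded to 4 significant figures:

36.91


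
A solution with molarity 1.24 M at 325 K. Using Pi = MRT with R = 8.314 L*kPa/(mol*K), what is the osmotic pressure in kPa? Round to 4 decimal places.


Osmotic pressure (van't Hoff): Pi = M*R*T.
RT = 8.314 * 325 = 2702.05
Pi = 1.24 * 2702.05
Pi = 3350.542 kPa, rounded to 4 dp:

3350.5420 kPa


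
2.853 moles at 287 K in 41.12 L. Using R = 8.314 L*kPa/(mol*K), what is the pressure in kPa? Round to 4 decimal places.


PV = nRT, solve for P = nRT / V.
nRT = 2.853 * 8.314 * 287 = 6807.5947
P = 6807.5947 / 41.12
P = 165.55434582 kPa, rounded to 4 dp:

165.5543 kPa


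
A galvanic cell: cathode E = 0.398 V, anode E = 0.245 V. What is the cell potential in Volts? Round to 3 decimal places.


Standard cell potential: E_cell = E_cathode - E_anode.
E_cell = 0.398 - (0.245)
E_cell = 0.153 V, rounded to 3 dp:

0.153 V


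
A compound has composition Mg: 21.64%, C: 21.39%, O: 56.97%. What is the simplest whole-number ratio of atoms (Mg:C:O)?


Assume 100 g of compound, divide each mass% by atomic mass to get moles, then normalize by the smallest to get a raw atom ratio.
Moles per 100 g: Mg: 21.64/24.305 = 0.8904, C: 21.39/12.011 = 1.7809, O: 56.97/15.999 = 3.5608
Raw ratio (divide by min = 0.8904): Mg: 1.0, C: 2.0, O: 3.999
Multiply by 1 to clear fractions: Mg: 1.0 ~= 1, C: 2.0 ~= 2, O: 3.999 ~= 4
Reduce by GCD to get the simplest whole-number ratio:

1:2:4


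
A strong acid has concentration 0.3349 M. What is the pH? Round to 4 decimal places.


A strong acid dissociates completely, so [H+] equals the given concentration.
pH = -log10([H+]) = -log10(0.3349)
pH = 0.47508485, rounded to 4 dp:

0.4751


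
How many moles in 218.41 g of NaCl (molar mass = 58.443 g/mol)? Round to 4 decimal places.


n = mass / M
n = 218.41 / 58.443
n = 3.73714559 mol, rounded to 4 dp:

3.7371 mol


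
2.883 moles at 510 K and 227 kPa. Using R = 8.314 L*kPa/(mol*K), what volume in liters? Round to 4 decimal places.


PV = nRT, solve for V = nRT / P.
nRT = 2.883 * 8.314 * 510 = 12224.3236
V = 12224.3236 / 227
V = 53.85164581 L, rounded to 4 dp:

53.8516 L


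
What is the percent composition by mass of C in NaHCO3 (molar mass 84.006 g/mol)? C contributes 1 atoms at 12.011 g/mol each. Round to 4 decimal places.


pct = 100 * (n_elem * M_elem) / M_total
mass_contribution = 1 * 12.011 = 12.011 g/mol
pct = 100 * 12.011 / 84.006
pct = 14.29778825 %, rounded to 4 dp:

14.2978 %


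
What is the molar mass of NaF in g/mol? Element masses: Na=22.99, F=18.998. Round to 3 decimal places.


M = sum(count * atomic_mass) over atoms.
M = 1*22.99 + 1*18.998
M = 22.99 + 18.998
M = 41.988 g/mol, rounded to 3 dp:

41.988 g/mol


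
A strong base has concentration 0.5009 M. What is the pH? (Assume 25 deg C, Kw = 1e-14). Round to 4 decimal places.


A strong base dissociates completely, so [OH-] equals the given concentration.
pOH = -log10([OH-]) = -log10(0.5009) = 0.300249
pH = 14 - pOH = 14 - 0.300249
pH = 13.699751, rounded to 4 dp:

13.6998


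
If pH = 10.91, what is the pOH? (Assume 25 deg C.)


At 25 deg C, pH + pOH = 14.
pOH = 14 - pH = 14 - 10.91
pOH = 3.09:

3.09


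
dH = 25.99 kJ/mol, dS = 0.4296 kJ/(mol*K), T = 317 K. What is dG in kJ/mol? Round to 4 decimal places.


Gibbs: dG = dH - T*dS (consistent units, dS already in kJ/(mol*K)).
T*dS = 317 * 0.4296 = 136.1832
dG = 25.99 - (136.1832)
dG = -110.1932 kJ/mol, rounded to 4 dp:

-110.1932 kJ/mol


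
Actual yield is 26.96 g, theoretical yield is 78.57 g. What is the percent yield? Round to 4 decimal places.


% yield = 100 * actual / theoretical
% yield = 100 * 26.96 / 78.57
% yield = 34.31335115 %, rounded to 4 dp:

34.3134 %


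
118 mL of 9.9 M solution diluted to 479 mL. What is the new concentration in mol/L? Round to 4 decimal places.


Dilution: M1*V1 = M2*V2, solve for M2.
M2 = M1*V1 / V2
M2 = 9.9 * 118 / 479
M2 = 1168.2 / 479
M2 = 2.4388309 mol/L, rounded to 4 dp:

2.4388 mol/L


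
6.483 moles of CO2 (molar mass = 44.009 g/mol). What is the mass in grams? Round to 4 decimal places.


mass = n * M
mass = 6.483 * 44.009
mass = 285.310347 g, rounded to 4 dp:

285.3103 g


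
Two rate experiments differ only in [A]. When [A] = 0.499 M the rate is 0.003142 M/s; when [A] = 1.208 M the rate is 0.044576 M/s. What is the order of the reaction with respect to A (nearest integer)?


Rate is proportional to [A]^n, so rate2/rate1 = ([A]2/[A]1)^n. Take logs to solve for n.
rate2/rate1 = 0.044576 / 0.003142 = 14.1871
[A]2/[A]1 = 1.208 / 0.499 = 2.4208
n = ln(14.1871) / ln(2.4208) = 3.0
Nearest integer order:

3


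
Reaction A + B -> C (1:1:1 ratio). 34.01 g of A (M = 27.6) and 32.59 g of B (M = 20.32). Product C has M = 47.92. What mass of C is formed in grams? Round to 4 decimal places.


Find moles of each reactant; the smaller value is the limiting reagent in a 1:1:1 reaction, so moles_C equals moles of the limiter.
n_A = mass_A / M_A = 34.01 / 27.6 = 1.232246 mol
n_B = mass_B / M_B = 32.59 / 20.32 = 1.603839 mol
Limiting reagent: A (smaller), n_limiting = 1.232246 mol
mass_C = n_limiting * M_C = 1.232246 * 47.92
mass_C = 59.04922832 g, rounded to 4 dp:

59.0492 g


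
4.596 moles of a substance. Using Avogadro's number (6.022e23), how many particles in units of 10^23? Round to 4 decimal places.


N = n * NA, then divide by 1e23 for the requested units.
N / 1e23 = n * 6.022
N / 1e23 = 4.596 * 6.022
N / 1e23 = 27.677112, rounded to 4 dp:

27.6771


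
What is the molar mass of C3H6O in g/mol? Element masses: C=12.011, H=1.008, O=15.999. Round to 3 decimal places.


M = sum(count * atomic_mass) over atoms.
M = 3*12.011 + 6*1.008 + 1*15.999
M = 36.033 + 6.048 + 15.999
M = 58.08 g/mol, rounded to 3 dp:

58.080 g/mol


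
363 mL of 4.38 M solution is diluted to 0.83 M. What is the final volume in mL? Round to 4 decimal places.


Dilution: M1*V1 = M2*V2, solve for V2.
V2 = M1*V1 / M2
V2 = 4.38 * 363 / 0.83
V2 = 1589.94 / 0.83
V2 = 1915.59036145 mL, rounded to 4 dp:

1915.5904 mL


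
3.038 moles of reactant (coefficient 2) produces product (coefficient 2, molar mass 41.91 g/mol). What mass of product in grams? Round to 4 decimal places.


Use the coefficient ratio to convert reactant moles to product moles, then multiply by the product's molar mass.
moles_P = moles_R * (coeff_P / coeff_R) = 3.038 * (2/2) = 3.038
mass_P = moles_P * M_P = 3.038 * 41.91
mass_P = 127.32258 g, rounded to 4 dp:

127.3226 g


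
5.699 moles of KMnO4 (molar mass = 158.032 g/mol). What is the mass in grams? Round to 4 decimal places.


mass = n * M
mass = 5.699 * 158.032
mass = 900.624368 g, rounded to 4 dp:

900.6244 g


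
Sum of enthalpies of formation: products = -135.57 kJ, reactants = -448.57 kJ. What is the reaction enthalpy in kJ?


dH_rxn = sum(dH_f products) - sum(dH_f reactants)
dH_rxn = -135.57 - (-448.57)
dH_rxn = 313.0 kJ:

313.00 kJ


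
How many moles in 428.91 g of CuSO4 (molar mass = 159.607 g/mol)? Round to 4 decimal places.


n = mass / M
n = 428.91 / 159.607
n = 2.68728815 mol, rounded to 4 dp:

2.6873 mol


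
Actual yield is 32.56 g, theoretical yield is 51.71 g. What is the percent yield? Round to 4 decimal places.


% yield = 100 * actual / theoretical
% yield = 100 * 32.56 / 51.71
% yield = 62.96654419 %, rounded to 4 dp:

62.9665 %


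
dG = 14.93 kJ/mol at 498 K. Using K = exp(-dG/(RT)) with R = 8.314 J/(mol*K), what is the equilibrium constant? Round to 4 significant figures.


dG is in kJ/mol; multiply by 1000 to match R in J/(mol*K).
RT = 8.314 * 498 = 4140.372 J/mol
exponent = -dG*1000 / (RT) = -(14.93*1000) / 4140.372 = -3.60595618
K = exp(-3.60595618)
K = 0.027161461, rounded to 4 significant figures:

0.02716


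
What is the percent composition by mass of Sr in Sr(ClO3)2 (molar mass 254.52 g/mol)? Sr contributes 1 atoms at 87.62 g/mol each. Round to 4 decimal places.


pct = 100 * (n_elem * M_elem) / M_total
mass_contribution = 1 * 87.62 = 87.62 g/mol
pct = 100 * 87.62 / 254.52
pct = 34.42558542 %, rounded to 4 dp:

34.4256 %


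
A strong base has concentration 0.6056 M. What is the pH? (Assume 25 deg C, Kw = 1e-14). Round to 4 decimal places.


A strong base dissociates completely, so [OH-] equals the given concentration.
pOH = -log10([OH-]) = -log10(0.6056) = 0.217814
pH = 14 - pOH = 14 - 0.217814
pH = 13.782186, rounded to 4 dp:

13.7822


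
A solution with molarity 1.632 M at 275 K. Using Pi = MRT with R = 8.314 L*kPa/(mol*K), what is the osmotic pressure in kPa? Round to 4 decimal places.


Osmotic pressure (van't Hoff): Pi = M*R*T.
RT = 8.314 * 275 = 2286.35
Pi = 1.632 * 2286.35
Pi = 3731.3232 kPa, rounded to 4 dp:

3731.3232 kPa


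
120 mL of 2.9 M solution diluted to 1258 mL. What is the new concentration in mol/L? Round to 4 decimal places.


Dilution: M1*V1 = M2*V2, solve for M2.
M2 = M1*V1 / V2
M2 = 2.9 * 120 / 1258
M2 = 348.0 / 1258
M2 = 0.27662957 mol/L, rounded to 4 dp:

0.2766 mol/L


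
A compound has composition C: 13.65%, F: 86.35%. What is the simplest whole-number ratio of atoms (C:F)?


Assume 100 g of compound, divide each mass% by atomic mass to get moles, then normalize by the smallest to get a raw atom ratio.
Moles per 100 g: C: 13.65/12.011 = 1.1365, F: 86.35/18.998 = 4.5452
Raw ratio (divide by min = 1.1365): C: 1.0, F: 3.999
Multiply by 1 to clear fractions: C: 1.0 ~= 1, F: 3.999 ~= 4
Reduce by GCD to get the simplest whole-number ratio:

1:4


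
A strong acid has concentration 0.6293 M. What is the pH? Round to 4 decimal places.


A strong acid dissociates completely, so [H+] equals the given concentration.
pH = -log10([H+]) = -log10(0.6293)
pH = 0.20114227, rounded to 4 dp:

0.2011


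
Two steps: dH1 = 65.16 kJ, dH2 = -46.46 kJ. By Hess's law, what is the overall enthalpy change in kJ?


Hess's law: enthalpy is a state function, so add the step enthalpies.
dH_total = dH1 + dH2 = 65.16 + (-46.46)
dH_total = 18.7 kJ:

18.70 kJ


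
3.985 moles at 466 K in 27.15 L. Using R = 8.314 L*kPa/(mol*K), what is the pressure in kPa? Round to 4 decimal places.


PV = nRT, solve for P = nRT / V.
nRT = 3.985 * 8.314 * 466 = 15439.1811
P = 15439.1811 / 27.15
P = 568.66228729 kPa, rounded to 4 dp:

568.6623 kPa


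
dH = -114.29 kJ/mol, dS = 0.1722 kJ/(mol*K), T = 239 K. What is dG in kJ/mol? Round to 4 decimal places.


Gibbs: dG = dH - T*dS (consistent units, dS already in kJ/(mol*K)).
T*dS = 239 * 0.1722 = 41.1558
dG = -114.29 - (41.1558)
dG = -155.4458 kJ/mol, rounded to 4 dp:

-155.4458 kJ/mol


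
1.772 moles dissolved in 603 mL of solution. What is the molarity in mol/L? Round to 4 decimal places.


Convert volume to liters: V_L = V_mL / 1000.
V_L = 603 / 1000 = 0.603 L
M = n / V_L = 1.772 / 0.603
M = 2.93864013 mol/L, rounded to 4 dp:

2.9386 mol/L


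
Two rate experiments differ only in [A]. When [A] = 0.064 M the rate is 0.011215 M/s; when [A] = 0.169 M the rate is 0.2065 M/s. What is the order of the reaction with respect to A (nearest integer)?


Rate is proportional to [A]^n, so rate2/rate1 = ([A]2/[A]1)^n. Take logs to solve for n.
rate2/rate1 = 0.2065 / 0.011215 = 18.4128
[A]2/[A]1 = 0.169 / 0.064 = 2.6406
n = ln(18.4128) / ln(2.6406) = 3.0
Nearest integer order:

3


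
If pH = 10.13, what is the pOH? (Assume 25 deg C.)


At 25 deg C, pH + pOH = 14.
pOH = 14 - pH = 14 - 10.13
pOH = 3.87:

3.87


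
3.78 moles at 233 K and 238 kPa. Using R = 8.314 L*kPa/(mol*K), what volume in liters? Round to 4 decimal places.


PV = nRT, solve for V = nRT / P.
nRT = 3.78 * 8.314 * 233 = 7322.4724
V = 7322.4724 / 238
V = 30.76669076 L, rounded to 4 dp:

30.7667 L
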